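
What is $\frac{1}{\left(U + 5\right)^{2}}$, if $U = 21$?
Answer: $\frac{1}{676} \approx 0.0014793$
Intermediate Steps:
$\frac{1}{\left(U + 5\right)^{2}} = \frac{1}{\left(21 + 5\right)^{2}} = \frac{1}{26^{2}} = \frac{1}{676}$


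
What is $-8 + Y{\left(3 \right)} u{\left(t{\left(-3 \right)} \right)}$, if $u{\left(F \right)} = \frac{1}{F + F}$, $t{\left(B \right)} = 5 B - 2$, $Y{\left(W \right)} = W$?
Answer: $- \frac{275}{34} \approx -8.0882$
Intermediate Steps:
$t{\left(B \right)} = -2 + 5 B$
$u{\left(F \right)} = \frac{1}{2 F}$
$-8 + Y{\left(3 \right)} u{\left(t{\left(-3 \right)} \right)} = -8 + 3 \frac{1}{2 \left(-2 + 5 \left(-3\right)\right)} = -8 + 3 \frac{1}{2 \left(-2 - 15\right)} = -8 + 3 \frac{1}{2 \left(-17\right)} = -8 + 3 \cdot \frac{1}{2} \left(- \frac{1}{17}\right) = -8 + 3 \left(- \frac{1}{34}\right) = -8 - \frac{3}{34} = - \frac{275}{34}$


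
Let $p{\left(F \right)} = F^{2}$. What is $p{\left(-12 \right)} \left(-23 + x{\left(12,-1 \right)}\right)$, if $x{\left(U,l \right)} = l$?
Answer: $-3456$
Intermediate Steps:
$p{\left(-12 \right)} \left(-23 + x{\left(12,-1 \right)}\right) = \left(-12\right)^{2} \left(-23 - 1\right) = 144 \left(-24\right) = -3456$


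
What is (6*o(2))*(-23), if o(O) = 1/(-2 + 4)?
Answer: -69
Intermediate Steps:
o(O) = 1/2
(6*o(2))*(-23) = (6*(1/2))*(-23) = 3*(-23) = -69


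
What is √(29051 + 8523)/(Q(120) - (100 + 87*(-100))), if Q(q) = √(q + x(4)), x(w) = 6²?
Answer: -√1465386/36979922 + 2150*√37574/18489961 ≈ 0.022507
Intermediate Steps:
x(w) = 36
Q(q) = √(36 + q) (Q(q) = √(q + 36) = √(36 + q))
√(29051 + 8523)/(Q(120) - (100 + 87*(-100))) = √(29051 + 8523)/(√(36 + 120) - (100 + 87*(-100))) = √37574/(√156 - (100 - 8700)) = √37574/(2*√39 - 1*(-8600)) = √37574/(2*√39 + 8600) = √37574/(8600 + 2*√39)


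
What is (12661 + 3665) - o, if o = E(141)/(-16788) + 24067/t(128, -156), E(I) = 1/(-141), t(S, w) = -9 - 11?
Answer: 103734661547/5917770 ≈ 17529.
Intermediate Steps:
t(S, w) = -20
E(I) = -1/141
o = -7121148527/5917770 (o = -1/141/(-16788) + 24067/(-20) = -1/141*(-1/16788) + 24067*(-1/20) = 1/2367108 - 24067/20 = -7121148527/5917770 ≈ -1203.3)
(12661 + 3665) - o = (12661 + 3665) - 1*(-7121148527/5917770) = 16326 + 7121148527/5917770 = 103734661547/5917770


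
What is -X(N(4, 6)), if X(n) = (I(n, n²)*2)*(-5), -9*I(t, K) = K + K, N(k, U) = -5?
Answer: -500/9 ≈ -55.556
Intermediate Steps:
I(t, K) = -2*K/9 (I(t, K) = -(K + K)/9 = -2*K/9)
X(n) = 20*n²/9 (X(n) = (-2*n²/9*2)*(-5) = -4*n²/9*(-5) = 20*n²/9)
-X(N(4, 6)) = -20*(-5)²/9 = -20*25/9 = -1*500/9 = -500/9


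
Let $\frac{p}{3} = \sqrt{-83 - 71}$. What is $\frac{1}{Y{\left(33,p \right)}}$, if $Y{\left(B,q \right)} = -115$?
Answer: $- \frac{1}{115} \approx -0.0086956$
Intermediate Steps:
$p = 3 i \sqrt{154}$ ($p = 3 \sqrt{-83 - 71} = 3 \sqrt{-154} = 3 i \sqrt{154} \approx 37.229 i$)
$\frac{1}{Y{\left(33,p \right)}} = \frac{1}{-115} = - \frac{1}{115}$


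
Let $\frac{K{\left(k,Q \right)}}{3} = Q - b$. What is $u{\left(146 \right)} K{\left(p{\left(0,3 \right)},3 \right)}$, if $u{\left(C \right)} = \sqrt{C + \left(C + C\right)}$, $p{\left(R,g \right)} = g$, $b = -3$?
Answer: $18 \sqrt{438} \approx 376.71$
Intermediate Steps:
$K{\left(k,Q \right)} = 9 + 3 Q$ ($K{\left(k,Q \right)} = 3 \left(Q - -3\right) = 3 \left(Q + 3\right) = 3 \left(3 + Q\right) = 9 + 3 Q$)
$u{\left(C \right)} = \sqrt{3} \sqrt{C}$ ($u{\left(C \right)} = \sqrt{C + 2 C} = \sqrt{3 C} = \sqrt{3} \sqrt{C}$)
$u{\left(146 \right)} K{\left(p{\left(0,3 \right)},3 \right)} = \sqrt{3} \sqrt{146} \left(9 + 3 \cdot 3\right) = \sqrt{438} \left(9 + 9\right) = \sqrt{438} \cdot 18 = 18 \sqrt{438}$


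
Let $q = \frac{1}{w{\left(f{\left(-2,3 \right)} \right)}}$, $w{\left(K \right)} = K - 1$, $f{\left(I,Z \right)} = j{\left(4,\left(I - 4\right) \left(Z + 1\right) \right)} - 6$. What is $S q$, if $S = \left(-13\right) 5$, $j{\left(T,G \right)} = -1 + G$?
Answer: $\frac{65}{32} \approx 2.0313$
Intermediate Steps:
$f{\left(I,Z \right)} = -7 + \left(1 + Z\right) \left(-4 + I\right)$ ($f{\left(I,Z \right)} = \left(-1 + \left(I - 4\right) \left(Z + 1\right)\right) - 6 = \left(-1 + \left(-4 + I\right) \left(1 + Z\right)\right) - 6 = \left(-1 + \left(1 + Z\right) \left(-4 + I\right)\right) - 6 = -7 + \left(1 + Z\right) \left(-4 + I\right)$)
$w{\left(K \right)} = -1 + K$ ($w{\left(K \right)} = K - 1 = -1 + K$)
$q = - \frac{1}{32}$ ($q = \frac{1}{-1 - 31} = \frac{1}{-32} = - \frac{1}{32} \approx -0.03125$)
$S = -65$
$S q = \left(-65\right) \left(- \frac{1}{32}\right) = \frac{65}{32}$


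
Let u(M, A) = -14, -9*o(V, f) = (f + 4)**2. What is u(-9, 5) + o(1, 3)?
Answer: -175/9 ≈ -19.444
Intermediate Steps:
o(V, f) = -(4 + f)**2/9 (o(V, f) = -(f + 4)**2/9 = -(4 + f)**2/9)
u(-9, 5) + o(1, 3) = -14 - (4 + 3)**2/9 = -14 - 1/9*7**2 = -14 - 1/9*49 = -14 - 49/9 = -175/9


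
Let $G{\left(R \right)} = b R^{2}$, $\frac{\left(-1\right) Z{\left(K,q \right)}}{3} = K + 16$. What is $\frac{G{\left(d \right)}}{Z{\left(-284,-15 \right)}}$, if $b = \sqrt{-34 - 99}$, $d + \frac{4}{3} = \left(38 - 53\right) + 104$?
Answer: $\frac{69169 i \sqrt{133}}{7236} \approx 110.24 i$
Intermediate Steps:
$Z{\left(K,q \right)} = -48 - 3 K$ ($Z{\left(K,q \right)} = - 3 \left(K + 16\right) = - 3 \left(16 + K\right) = -48 - 3 K$)
$d = \frac{263}{3}$ ($d = - \frac{4}{3} + \left(\left(38 - 53\right) + 104\right) = - \frac{4}{3} + \left(-15 + 104\right) = - \frac{4}{3} + 89 = \frac{263}{3} \approx 87.667$)
$b = i \sqrt{133}$ ($b = \sqrt{-133} = i \sqrt{133} \approx 11.533 i$)
$G{\left(R \right)} = i \sqrt{133} R^{2}$
$\frac{G{\left(d \right)}}{Z{\left(-284,-15 \right)}} = \frac{i \sqrt{133} \left(\frac{263}{3}\right)^{2}}{-48 - -852} = \frac{i \sqrt{133} \cdot \frac{69169}{9}}{-48 + 852} = \frac{\frac{69169}{9} i \sqrt{133}}{804} = \frac{69169 i \sqrt{133}}{9} \cdot \frac{1}{804} = \frac{69169 i \sqrt{133}}{7236}$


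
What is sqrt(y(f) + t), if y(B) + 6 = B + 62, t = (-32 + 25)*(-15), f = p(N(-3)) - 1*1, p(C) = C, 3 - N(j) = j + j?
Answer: 13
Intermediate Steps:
N(j) = 3 - 2*j (N(j) = 3 - (j + j) = 3 - 2*j)
f = 8 (f = (3 - 2*(-3)) - 1*1 = (3 + 6) - 1 = 9 - 1 = 8)
t = 105 (t = -7*(-15) = 105)
y(B) = 56 + B (y(B) = -6 + (B + 62) = -6 + (62 + B) = 56 + B)
sqrt(y(f) + t) = sqrt((56 + 8) + 105) = sqrt(64 + 105) = sqrt(169) = 13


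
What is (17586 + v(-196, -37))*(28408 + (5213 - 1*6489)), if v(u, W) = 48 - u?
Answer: 483763560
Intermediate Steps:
(17586 + v(-196, -37))*(28408 + (5213 - 1*6489)) = (17586 + (48 - 1*(-196)))*(28408 + (5213 - 1*6489)) = (17586 + (48 + 196))*(28408 + (5213 - 6489)) = (17586 + 244)*(28408 - 1276) = 17830*27132 = 483763560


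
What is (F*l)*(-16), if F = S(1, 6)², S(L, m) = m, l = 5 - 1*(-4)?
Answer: -5184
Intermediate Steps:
l = 9 (l = 5 + 4 = 9)
F = 36 (F = 6² = 36)
(F*l)*(-16) = (36*9)*(-16) = 324*(-16) = -5184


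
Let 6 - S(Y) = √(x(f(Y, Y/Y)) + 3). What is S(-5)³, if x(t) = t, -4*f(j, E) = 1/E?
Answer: (12 - √11)³/8 ≈ 81.842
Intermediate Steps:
f(j, E) = -1/(4*E)
S(Y) = 6 - √11/2 (S(Y) = 6 - √(-1/(4*(Y/Y)) + 3) = 6 - √(-¼/1 + 3) = 6 - √(-¼*1 + 3) = 6 - √(-¼ + 3) = 6 - √(11/4) = 6 - √11/2)
S(-5)³ = (6 - √11/2)³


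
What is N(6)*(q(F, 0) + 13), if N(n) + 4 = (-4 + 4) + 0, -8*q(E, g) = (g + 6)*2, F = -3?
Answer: -46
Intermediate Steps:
q(E, g) = -3/2 - g/4 (q(E, g) = -(g + 6)*2/8 = -(6 + g)*2/8 = -(12 + 2*g)/8 = -3/2 - g/4)
N(n) = -4 (N(n) = -4 + ((-4 + 4) + 0) = -4 + (0 + 0) = -4 + 0 = -4)
N(6)*(q(F, 0) + 13) = -4*((-3/2 - ¼*0) + 13) = -4*((-3/2 + 0) + 13) = -4*(-3/2 + 13) = -4*23/2 = -46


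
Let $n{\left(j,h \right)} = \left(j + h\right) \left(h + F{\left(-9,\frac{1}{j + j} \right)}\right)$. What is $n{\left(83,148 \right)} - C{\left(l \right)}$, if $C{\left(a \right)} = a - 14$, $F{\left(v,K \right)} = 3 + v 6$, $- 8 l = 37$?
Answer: $\frac{179405}{8} \approx 22426.0$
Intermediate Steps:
$l = - \frac{37}{8}$ ($l = \left(- \frac{1}{8}\right) 37 = - \frac{37}{8} \approx -4.625$)
$F{\left(v,K \right)} = 3 + 6 v$
$C{\left(a \right)} = -14 + a$ ($C{\left(a \right)} = a - 14 = -14 + a$)
$n{\left(j,h \right)} = \left(-51 + h\right) \left(h + j\right)$ ($n{\left(j,h \right)} = \left(j + h\right) \left(h + \left(3 + 6 \left(-9\right)\right)\right) = \left(h + j\right) \left(h + \left(3 - 54\right)\right) = \left(h + j\right) \left(h - 51\right) = \left(h + j\right) \left(-51 + h\right) = \left(-51 + h\right) \left(h + j\right)$)
$n{\left(83,148 \right)} - C{\left(l \right)} = \left(148^{2} - 7548 - 4233 + 148 \cdot 83\right) - \left(-14 - \frac{37}{8}\right) = \left(21904 - 7548 - 4233 + 12284\right) - - \frac{149}{8} = 22407 + \frac{149}{8} = \frac{179405}{8}$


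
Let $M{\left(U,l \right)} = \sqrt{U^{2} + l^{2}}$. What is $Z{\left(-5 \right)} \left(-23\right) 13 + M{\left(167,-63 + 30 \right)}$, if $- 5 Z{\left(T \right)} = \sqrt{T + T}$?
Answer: $\sqrt{28978} + \frac{299 i \sqrt{10}}{5} \approx 170.23 + 189.1 i$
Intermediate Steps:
$Z{\left(T \right)} = - \frac{\sqrt{2} \sqrt{T}}{5}$ ($Z{\left(T \right)} = - \frac{\sqrt{T + T}}{5} = - \frac{\sqrt{2 T}}{5} = - \frac{\sqrt{2} \sqrt{T}}{5}$)
$Z{\left(-5 \right)} \left(-23\right) 13 + M{\left(167,-63 + 30 \right)} = - \frac{\sqrt{2} \sqrt{-5}}{5} \left(-23\right) 13 + \sqrt{167^{2} + \left(-63 + 30\right)^{2}} = - \frac{\sqrt{2} i \sqrt{5}}{5} \left(-23\right) 13 + \sqrt{27889 + \left(-33\right)^{2}} = - \frac{i \sqrt{10}}{5} \left(-23\right) 13 + \sqrt{27889 + 1089} = \frac{23 i \sqrt{10}}{5} \cdot 13 + \sqrt{28978} = \frac{299 i \sqrt{10}}{5} + \sqrt{28978} = \sqrt{28978} + \frac{299 i \sqrt{10}}{5}$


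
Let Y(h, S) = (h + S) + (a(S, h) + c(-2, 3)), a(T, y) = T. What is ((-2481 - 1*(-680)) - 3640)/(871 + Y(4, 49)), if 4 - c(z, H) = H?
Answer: -5441/974 ≈ -5.5862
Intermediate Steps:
c(z, H) = 4 - H
Y(h, S) = 1 + h + 2*S (Y(h, S) = (h + S) + (S + (4 - 1*3)) = (S + h) + (S + (4 - 3)) = (S + h) + (S + 1) = (S + h) + (1 + S) = 1 + h + 2*S)
((-2481 - 1*(-680)) - 3640)/(871 + Y(4, 49)) = ((-2481 - 1*(-680)) - 3640)/(871 + (1 + 4 + 2*49)) = ((-2481 + 680) - 3640)/(871 + (1 + 4 + 98)) = (-1801 - 3640)/(871 + 103) = -5441/974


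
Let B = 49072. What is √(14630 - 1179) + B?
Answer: 49072 + √13451 ≈ 49188.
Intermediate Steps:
√(14630 - 1179) + B = √(14630 - 1179) + 49072 = √13451 + 49072 = 49072 + √13451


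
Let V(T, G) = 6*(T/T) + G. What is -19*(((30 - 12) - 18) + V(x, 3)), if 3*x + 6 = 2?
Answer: -171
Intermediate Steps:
x = -4/3 (x = -2 + (⅓)*2 = -2 + ⅔ = -4/3 ≈ -1.3333)
V(T, G) = 6 + G (V(T, G) = 6*1 + G = 6 + G)
-19*(((30 - 12) - 18) + V(x, 3)) = -19*(((30 - 12) - 18) + (6 + 3)) = -19*((18 - 18) + 9) = -19*(0 + 9) = -19*9 = -171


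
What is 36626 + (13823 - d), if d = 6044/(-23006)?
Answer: 580317869/11503 ≈ 50449.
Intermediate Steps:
d = -3022/11503 (d = 6044*(-1/23006) = -3022/11503 ≈ -0.26271)
36626 + (13823 - d) = 36626 + (13823 - 1*(-3022/11503)) = 36626 + (13823 + 3022/11503) = 36626 + 159008991/11503 = 580317869/11503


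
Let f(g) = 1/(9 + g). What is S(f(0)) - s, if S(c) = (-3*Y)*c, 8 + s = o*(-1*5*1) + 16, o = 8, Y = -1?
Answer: 97/3 ≈ 32.333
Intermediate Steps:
s = -32 (s = -8 + (8*(-1*5*1) + 16) = -8 + (8*(-5*1) + 16) = -8 + (8*(-5) + 16) = -8 + (-40 + 16) = -8 - 24 = -32)
S(c) = 3*c (S(c) = (-3*(-1))*c = 3*c)
S(f(0)) - s = 3/(9 + 0) - 1*(-32) = 3/9 + 32 = 3*(1/9) + 32 = 1/3 + 32 = 97/3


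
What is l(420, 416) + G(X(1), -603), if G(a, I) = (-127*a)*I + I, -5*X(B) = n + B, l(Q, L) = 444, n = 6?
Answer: -536862/5 ≈ -1.0737e+5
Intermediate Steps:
X(B) = -6/5 - B/5 (X(B) = -(6 + B)/5 = -6/5 - B/5)
G(a, I) = I - 127*I*a (G(a, I) = -127*I*a + I = I - 127*I*a)
l(420, 416) + G(X(1), -603) = 444 - 603*(1 - 127*(-6/5 - 1/5*1)) = 444 - 603*(1 - 127*(-6/5 - 1/5)) = 444 - 603*(1 - 127*(-7/5)) = 444 - 603*(1 + 889/5) = 444 - 603*894/5 = 444 - 539082/5 = -536862/5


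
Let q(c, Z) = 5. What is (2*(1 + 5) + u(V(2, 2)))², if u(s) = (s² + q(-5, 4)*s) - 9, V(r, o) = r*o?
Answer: 1521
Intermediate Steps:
V(r, o) = o*r
u(s) = -9 + s² + 5*s (u(s) = (s² + 5*s) - 9 = -9 + s² + 5*s)
(2*(1 + 5) + u(V(2, 2)))² = (2*(1 + 5) + (-9 + (2*2)² + 5*(2*2)))² = (2*6 + (-9 + 4² + 5*4))² = (12 + (-9 + 16 + 20))² = (12 + 27)² = 39² = 1521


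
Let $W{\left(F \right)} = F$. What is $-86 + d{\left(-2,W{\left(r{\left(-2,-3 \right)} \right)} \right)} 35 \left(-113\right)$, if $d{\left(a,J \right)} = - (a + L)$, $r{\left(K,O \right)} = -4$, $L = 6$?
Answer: $15734$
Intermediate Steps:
$d{\left(a,J \right)} = -6 - a$ ($d{\left(a,J \right)} = - (a + 6) = - (6 + a) = -6 - a$)
$-86 + d{\left(-2,W{\left(r{\left(-2,-3 \right)} \right)} \right)} 35 \left(-113\right) = -86 + \left(-6 - -2\right) 35 \left(-113\right) = -86 + \left(-6 + 2\right) 35 \left(-113\right) = -86 + \left(-4\right) 35 \left(-113\right) = -86 - -15820 = -86 + 15820 = 15734$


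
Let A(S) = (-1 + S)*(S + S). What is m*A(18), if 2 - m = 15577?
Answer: -9531900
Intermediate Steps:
A(S) = 2*S*(-1 + S) (A(S) = (-1 + S)*(2*S) = 2*S*(-1 + S))
m = -15575 (m = 2 - 1*15577 = 2 - 15577 = -15575)
m*A(18) = -31150*18*(-1 + 18) = -31150*18*17 = -15575*612 = -9531900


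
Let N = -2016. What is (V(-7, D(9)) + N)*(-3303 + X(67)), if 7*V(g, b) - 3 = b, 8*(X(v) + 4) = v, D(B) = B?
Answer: 93021225/14 ≈ 6.6444e+6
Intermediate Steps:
X(v) = -4 + v/8
V(g, b) = 3/7 + b/7
(V(-7, D(9)) + N)*(-3303 + X(67)) = ((3/7 + (⅐)*9) - 2016)*(-3303 + (-4 + (⅛)*67)) = ((3/7 + 9/7) - 2016)*(-3303 + (-4 + 67/8)) = (12/7 - 2016)*(-3303 + 35/8) = -14100/7*(-26389/8) = 93021225/14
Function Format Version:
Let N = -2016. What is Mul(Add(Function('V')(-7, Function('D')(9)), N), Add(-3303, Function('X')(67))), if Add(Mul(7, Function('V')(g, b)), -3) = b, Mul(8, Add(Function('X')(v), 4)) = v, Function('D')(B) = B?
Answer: Rational(93021225, 14) ≈ 6.6444e+6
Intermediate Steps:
Function('X')(v) = Add(-4, Mul(Rational(1, 8), v))
Function('V')(g, b) = Add(Rational(3, 7), Mul(Rational(1, 7), b))
Mul(Add(Function('V')(-7, Function('D')(9)), N), Add(-3303, Function('X')(67))) = Mul(Add(Add(Rational(3, 7), Mul(Rational(1, 7), 9)), -2016), Add(-3303, Add(-4, Mul(Rational(1, 8), 67)))) = Mul(Add(Add(Rational(3, 7), Rational(9, 7)), -2016), Add(-3303, Add(-4, Rational(67, 8)))) = Mul(Add(Rational(12, 7), -2016), Add(-3303, Rational(35, 8))) = Mul(Rational(-14100, 7), Rational(-26389, 8)) = Rational(93021225, 14)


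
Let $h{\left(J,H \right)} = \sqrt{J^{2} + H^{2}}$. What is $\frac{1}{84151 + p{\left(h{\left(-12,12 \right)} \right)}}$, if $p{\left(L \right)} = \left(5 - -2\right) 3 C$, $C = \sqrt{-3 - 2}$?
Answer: $\frac{84151}{7081393006} - \frac{21 i \sqrt{5}}{7081393006} \approx 1.1883 \cdot 10^{-5} - 6.6311 \cdot 10^{-9} i$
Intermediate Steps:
$h{\left(J,H \right)} = \sqrt{H^{2} + J^{2}}$
$C = i \sqrt{5}$ ($C = \sqrt{-5} = i \sqrt{5} \approx 2.2361 i$)
$p{\left(L \right)} = 21 i \sqrt{5}$ ($p{\left(L \right)} = \left(5 - -2\right) 3 i \sqrt{5} = \left(5 + 2\right) 3 i \sqrt{5} = 7 \cdot 3 i \sqrt{5} = 21 i \sqrt{5}$)
$\frac{1}{84151 + p{\left(h{\left(-12,12 \right)} \right)}} = \frac{1}{84151 + 21 i \sqrt{5}}$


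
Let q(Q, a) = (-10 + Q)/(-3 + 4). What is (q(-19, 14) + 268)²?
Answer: 57121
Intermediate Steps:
q(Q, a) = -10 + Q (q(Q, a) = (-10 + Q)/1 = (-10 + Q)*1 = -10 + Q)
(q(-19, 14) + 268)² = ((-10 - 19) + 268)² = (-29 + 268)² = 239² = 57121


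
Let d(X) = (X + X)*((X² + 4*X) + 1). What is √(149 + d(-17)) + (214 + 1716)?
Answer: 1930 + 7*I*√151 ≈ 1930.0 + 86.017*I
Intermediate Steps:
d(X) = 2*X*(1 + X² + 4*X) (d(X) = (2*X)*(1 + X² + 4*X) = 2*X*(1 + X² + 4*X))
√(149 + d(-17)) + (214 + 1716) = √(149 + 2*(-17)*(1 + (-17)² + 4*(-17))) + (214 + 1716) = √(149 + 2*(-17)*(1 + 289 - 68)) + 1930 = √(149 + 2*(-17)*222) + 1930 = √(149 - 7548) + 1930 = √(-7399) + 1930 = 7*I*√151 + 1930 = 1930 + 7*I*√151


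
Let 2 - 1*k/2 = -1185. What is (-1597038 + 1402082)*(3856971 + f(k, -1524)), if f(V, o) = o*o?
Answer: -1204739764932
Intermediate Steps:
k = 2374 (k = 4 - 2*(-1185) = 4 + 2370 = 2374)
f(V, o) = o²
(-1597038 + 1402082)*(3856971 + f(k, -1524)) = (-1597038 + 1402082)*(3856971 + (-1524)²) = -194956*(3856971 + 2322576) = -194956*6179547 = -1204739764932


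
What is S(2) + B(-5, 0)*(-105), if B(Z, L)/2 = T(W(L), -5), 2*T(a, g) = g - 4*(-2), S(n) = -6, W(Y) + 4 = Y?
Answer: -321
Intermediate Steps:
W(Y) = -4 + Y
T(a, g) = 4 + g/2 (T(a, g) = (g - 4*(-2))/2 = (g + 8)/2 = (8 + g)/2 = 4 + g/2)
B(Z, L) = 3 (B(Z, L) = 2*(4 + (½)*(-5)) = 2*(4 - 5/2) = 2*(3/2) = 3)
S(2) + B(-5, 0)*(-105) = -6 + 3*(-105) = -6 - 315 = -321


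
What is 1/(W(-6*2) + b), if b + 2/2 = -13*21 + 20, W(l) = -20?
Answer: -1/274 ≈ -0.0036496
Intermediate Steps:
b = -254 (b = -1 + (-13*21 + 20) = -1 + (-273 + 20) = -1 - 253 = -254)
1/(W(-6*2) + b) = 1/(-20 - 254) = 1/(-274) = -1/274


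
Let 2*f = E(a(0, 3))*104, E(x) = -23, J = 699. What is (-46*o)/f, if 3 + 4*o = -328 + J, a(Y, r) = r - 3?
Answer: 46/13 ≈ 3.5385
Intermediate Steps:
a(Y, r) = -3 + r
o = 92 (o = -¾ + (-328 + 699)/4 = -¾ + (¼)*371 = -¾ + 371/4 = 92)
f = -1196 (f = (-23*104)/2 = (½)*(-2392) = -1196)
(-46*o)/f = -46*92/(-1196) = -4232*(-1/1196) = 46/13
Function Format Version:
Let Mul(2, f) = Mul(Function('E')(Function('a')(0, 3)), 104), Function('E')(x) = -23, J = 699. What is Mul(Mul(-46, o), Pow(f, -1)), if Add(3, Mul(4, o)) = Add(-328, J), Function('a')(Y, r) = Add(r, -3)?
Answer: Rational(46, 13) ≈ 3.5385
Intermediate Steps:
Function('a')(Y, r) = Add(-3, r)
o = 92 (o = Add(Rational(-3, 4), Mul(Rational(1, 4), Add(-328, 699))) = Add(Rational(-3, 4), Mul(Rational(1, 4), 371)) = Add(Rational(-3, 4), Rational(371, 4)) = 92)
f = -1196 (f = Mul(Rational(1, 2), Mul(-23, 104)) = Mul(Rational(1, 2), -2392) = -1196)
Mul(Mul(-46, o), Pow(f, -1)) = Mul(Mul(-46, 92), Pow(-1196, -1)) = Mul(-4232, Rational(-1, 1196)) = Rational(46, 13)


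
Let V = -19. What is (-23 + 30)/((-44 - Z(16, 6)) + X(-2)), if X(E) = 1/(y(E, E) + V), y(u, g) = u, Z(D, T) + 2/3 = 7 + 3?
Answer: -147/1121 ≈ -0.13113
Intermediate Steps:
Z(D, T) = 28/3 (Z(D, T) = -⅔ + (7 + 3) = -⅔ + 10 = 28/3)
X(E) = 1/(-19 + E) (X(E) = 1/(E - 19) = 1/(-19 + E))
(-23 + 30)/((-44 - Z(16, 6)) + X(-2)) = (-23 + 30)/((-44 - 1*28/3) + 1/(-19 - 2)) = 7/((-44 - 28/3) + 1/(-21)) = 7/(-160/3 - 1/21) = 7/(-1121/21) = 7*(-21/1121) = -147/1121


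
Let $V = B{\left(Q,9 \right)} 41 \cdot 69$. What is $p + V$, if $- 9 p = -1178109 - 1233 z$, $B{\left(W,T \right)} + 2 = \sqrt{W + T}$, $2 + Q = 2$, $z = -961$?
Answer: $2073$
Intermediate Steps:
$Q = 0$ ($Q = -2 + 2 = 0$)
$B{\left(W,T \right)} = -2 + \sqrt{T + W}$ ($B{\left(W,T \right)} = -2 + \sqrt{W + T} = -2 + \sqrt{T + W}$)
$p = -756$ ($p = - \frac{-1178109 - 1233 \left(-961\right)}{9} = - \frac{-1178109 - -1184913}{9} = - \frac{-1178109 + 1184913}{9} = \left(- \frac{1}{9}\right) 6804 = -756$)
$V = 2829$ ($V = \left(-2 + \sqrt{9 + 0}\right) 41 \cdot 69 = \left(-2 + \sqrt{9}\right) 41 \cdot 69 = \left(-2 + 3\right) 41 \cdot 69 = 1 \cdot 41 \cdot 69 = 41 \cdot 69 = 2829$)
$p + V = -756 + 2829 = 2073$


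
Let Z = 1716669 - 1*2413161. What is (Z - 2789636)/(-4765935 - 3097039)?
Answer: 32888/74179 ≈ 0.44336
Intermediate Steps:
Z = -696492 (Z = 1716669 - 2413161 = -696492)
(Z - 2789636)/(-4765935 - 3097039) = (-696492 - 2789636)/(-4765935 - 3097039) = -3486128/(-7862974) = -3486128*(-1/7862974) = 32888/74179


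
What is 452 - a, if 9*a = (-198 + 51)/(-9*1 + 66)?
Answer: 77341/171 ≈ 452.29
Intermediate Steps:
a = -49/171 (a = ((-198 + 51)/(-9*1 + 66))/9 = (-147/(-9 + 66))/9 = (-147/57)/9 = (-147*1/57)/9 = (⅑)*(-49/19) = -49/171 ≈ -0.28655)
452 - a = 452 - 1*(-49/171) = 452 + 49/171 = 77341/171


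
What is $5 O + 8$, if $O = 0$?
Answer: $8$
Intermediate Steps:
$5 O + 8 = 5 \cdot 0 + 8 = 0 + 8 = 8$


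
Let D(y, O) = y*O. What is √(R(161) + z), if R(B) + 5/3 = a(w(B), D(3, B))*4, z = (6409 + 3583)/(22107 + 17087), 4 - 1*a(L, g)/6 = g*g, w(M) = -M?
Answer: I*√19351732890326667/58791 ≈ 2366.2*I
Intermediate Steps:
D(y, O) = O*y
a(L, g) = 24 - 6*g² (a(L, g) = 24 - 6*g*g = 24 - 6*g²)
z = 4996/19597 (z = 9992/39194 = 9992*(1/39194) = 4996/19597 ≈ 0.25494)
R(B) = 283/3 - 216*B² (R(B) = -5/3 + (24 - 6*9*B²)*4 = -5/3 + (24 - 54*B²)*4 = -5/3 + (96 - 216*B²) = 283/3 - 216*B²)
√(R(161) + z) = √((283/3 - 216*161²) + 4996/19597) = √((283/3 - 216*25921) + 4996/19597) = √((283/3 - 5598936) + 4996/19597) = √(-16796525/3 + 4996/19597) = √(-329161485437/58791) = I*√19351732890326667/58791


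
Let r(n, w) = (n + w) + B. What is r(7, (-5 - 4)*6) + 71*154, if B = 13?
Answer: 10900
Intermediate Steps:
r(n, w) = 13 + n + w (r(n, w) = (n + w) + 13 = 13 + n + w)
r(7, (-5 - 4)*6) + 71*154 = (13 + 7 + (-5 - 4)*6) + 71*154 = (13 + 7 - 9*6) + 10934 = (13 + 7 - 54) + 10934 = -34 + 10934 = 10900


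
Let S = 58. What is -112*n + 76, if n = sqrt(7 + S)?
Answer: 76 - 112*sqrt(65) ≈ -826.97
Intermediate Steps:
n = sqrt(65) (n = sqrt(7 + 58) = sqrt(65) ≈ 8.0623)
-112*n + 76 = -112*sqrt(65) + 76 = 76 - 112*sqrt(65)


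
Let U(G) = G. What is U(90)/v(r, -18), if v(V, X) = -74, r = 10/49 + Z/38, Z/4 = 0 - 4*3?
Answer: -45/37 ≈ -1.2162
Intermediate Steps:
Z = -48 (Z = 4*(0 - 4*3) = 4*(0 - 12) = 4*(-12) = -48)
r = -986/931 (r = 10/49 - 48/38 = 10*(1/49) - 48*1/38 = 10/49 - 24/19 = -986/931 ≈ -1.0591)
U(90)/v(r, -18) = 90/(-74) = 90*(-1/74) = -45/37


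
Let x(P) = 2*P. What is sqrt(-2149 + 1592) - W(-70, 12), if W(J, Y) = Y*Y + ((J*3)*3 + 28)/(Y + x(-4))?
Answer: 13/2 + I*sqrt(557) ≈ 6.5 + 23.601*I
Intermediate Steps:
W(J, Y) = Y**2 + (28 + 9*J)/(-8 + Y) (W(J, Y) = Y*Y + ((J*3)*3 + 28)/(Y + 2*(-4)) = Y**2 + ((3*J)*3 + 28)/(Y - 8) = Y**2 + (9*J + 28)/(-8 + Y) = Y**2 + (28 + 9*J)/(-8 + Y))
sqrt(-2149 + 1592) - W(-70, 12) = sqrt(-2149 + 1592) - (28 + 12**3 - 8*12**2 + 9*(-70))/(-8 + 12) = sqrt(-557) - (28 + 1728 - 8*144 - 630)/4 = I*sqrt(557) - (28 + 1728 - 1152 - 630)/4 = I*sqrt(557) - (-26)/4 = I*sqrt(557) - 1*(-13/2) = I*sqrt(557) + 13/2 = 13/2 + I*sqrt(557)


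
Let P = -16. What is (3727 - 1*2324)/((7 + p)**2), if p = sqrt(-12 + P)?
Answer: 1403/(7 + 2*I*sqrt(7))**2 ≈ 4.9693 - 17.53*I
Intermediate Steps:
p = 2*I*sqrt(7) (p = sqrt(-12 - 16) = sqrt(-28) = 2*I*sqrt(7) ≈ 5.2915*I)
(3727 - 1*2324)/((7 + p)**2) = (3727 - 1*2324)/((7 + 2*I*sqrt(7))**2) = (3727 - 2324)/(7 + 2*I*sqrt(7))**2 = 1403/(7 + 2*I*sqrt(7))**2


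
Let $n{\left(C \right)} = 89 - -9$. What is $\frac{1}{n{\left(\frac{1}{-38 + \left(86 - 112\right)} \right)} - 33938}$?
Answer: $- \frac{1}{33840} \approx -2.9551 \cdot 10^{-5}$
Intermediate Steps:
$n{\left(C \right)} = 98$ ($n{\left(C \right)} = 89 + 9 = 98$)
$\frac{1}{n{\left(\frac{1}{-38 + \left(86 - 112\right)} \right)} - 33938} = \frac{1}{98 - 33938} = \frac{1}{-33840} = - \frac{1}{33840}$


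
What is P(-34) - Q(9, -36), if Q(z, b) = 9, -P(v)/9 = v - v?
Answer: -9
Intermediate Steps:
P(v) = 0 (P(v) = -9*(v - v) = -9*0 = 0)
P(-34) - Q(9, -36) = 0 - 1*9 = 0 - 9 = -9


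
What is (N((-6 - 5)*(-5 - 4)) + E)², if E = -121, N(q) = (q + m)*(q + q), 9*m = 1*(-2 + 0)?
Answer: 377796969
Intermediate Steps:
m = -2/9 (m = (1*(-2 + 0))/9 = (1*(-2))/9 = (⅑)*(-2) = -2/9 ≈ -0.22222)
N(q) = 2*q*(-2/9 + q) (N(q) = (q - 2/9)*(q + q) = (-2/9 + q)*(2*q) = 2*q*(-2/9 + q))
(N((-6 - 5)*(-5 - 4)) + E)² = (2*((-6 - 5)*(-5 - 4))*(-2 + 9*((-6 - 5)*(-5 - 4)))/9 - 121)² = (2*(-11*(-9))*(-2 + 9*(-11*(-9)))/9 - 121)² = ((2/9)*99*(-2 + 9*99) - 121)² = ((2/9)*99*(-2 + 891) - 121)² = ((2/9)*99*889 - 121)² = (19558 - 121)² = 19437² = 377796969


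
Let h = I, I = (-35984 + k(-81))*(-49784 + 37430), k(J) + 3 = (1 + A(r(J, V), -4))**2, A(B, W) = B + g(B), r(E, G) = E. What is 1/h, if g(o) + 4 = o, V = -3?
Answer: 1/108245748 ≈ 9.2382e-9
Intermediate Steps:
g(o) = -4 + o
A(B, W) = -4 + 2*B (A(B, W) = B + (-4 + B) = -4 + 2*B)
k(J) = -3 + (-3 + 2*J)**2 (k(J) = -3 + (1 + (-4 + 2*J))**2 = -3 + (-3 + 2*J)**2)
I = 108245748 (I = (-35984 + (-3 + (-3 + 2*(-81))**2))*(-49784 + 37430) = (-35984 + (-3 + (-3 - 162)**2))*(-12354) = (-35984 + (-3 + (-165)**2))*(-12354) = (-35984 + (-3 + 27225))*(-12354) = (-35984 + 27222)*(-12354) = -8762*(-12354) = 108245748)
h = 108245748
1/h = 1/108245748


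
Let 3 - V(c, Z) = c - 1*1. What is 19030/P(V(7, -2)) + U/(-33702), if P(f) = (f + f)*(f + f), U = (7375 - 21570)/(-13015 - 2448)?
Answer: 413215833490/781701039 ≈ 528.61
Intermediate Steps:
U = 14195/15463 (U = -14195/(-15463) = -14195*(-1/15463) = 14195/15463 ≈ 0.91800)
V(c, Z) = 4 - c (V(c, Z) = 3 - (c - 1*1) = 3 - (c - 1) = 3 - (-1 + c) = 3 + (1 - c) = 4 - c)
P(f) = 4*f² (P(f) = (2*f)*(2*f) = 4*f²)
19030/P(V(7, -2)) + U/(-33702) = 19030/((4*(4 - 1*7)²)) + (14195/15463)/(-33702) = 19030/((4*(4 - 7)²)) + (14195/15463)*(-1/33702) = 19030/((4*(-3)²)) - 14195/521134026 = 19030/((4*9)) - 14195/521134026 = 19030/36 - 14195/521134026 = 19030*(1/36) - 14195/521134026 = 9515/18 - 14195/521134026 = 413215833490/781701039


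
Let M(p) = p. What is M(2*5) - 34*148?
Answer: -5022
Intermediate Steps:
M(2*5) - 34*148 = 2*5 - 34*148 = 10 - 5032 = -5022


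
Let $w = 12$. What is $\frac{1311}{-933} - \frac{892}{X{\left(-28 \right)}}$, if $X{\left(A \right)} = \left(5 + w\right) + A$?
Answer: $\frac{272605}{3421} \approx 79.686$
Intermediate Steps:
$X{\left(A \right)} = 17 + A$ ($X{\left(A \right)} = \left(5 + 12\right) + A = 17 + A$)
$\frac{1311}{-933} - \frac{892}{X{\left(-28 \right)}} = \frac{1311}{-933} - \frac{892}{17 - 28} = 1311 \left(- \frac{1}{933}\right) - \frac{892}{-11} = - \frac{437}{311} - - \frac{892}{11} = - \frac{437}{311} + \frac{892}{11} = \frac{272605}{3421}$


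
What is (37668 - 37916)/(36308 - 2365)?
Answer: -248/33943 ≈ -0.0073064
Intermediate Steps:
(37668 - 37916)/(36308 - 2365) = -248/33943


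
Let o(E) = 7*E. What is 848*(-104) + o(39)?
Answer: -87919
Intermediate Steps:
848*(-104) + o(39) = 848*(-104) + 7*39 = -88192 + 273 = -87919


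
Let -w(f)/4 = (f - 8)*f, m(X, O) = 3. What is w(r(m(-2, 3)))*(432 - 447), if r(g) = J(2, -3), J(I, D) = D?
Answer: 1980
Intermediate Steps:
r(g) = -3
w(f) = -4*f*(-8 + f) (w(f) = -4*(f - 8)*f = -4*(-8 + f)*f = -4*f*(-8 + f))
w(r(m(-2, 3)))*(432 - 447) = (4*(-3)*(8 - 1*(-3)))*(432 - 447) = (4*(-3)*(8 + 3))*(-15) = (4*(-3)*11)*(-15) = -132*(-15) = 1980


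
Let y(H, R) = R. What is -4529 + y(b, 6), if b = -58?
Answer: -4523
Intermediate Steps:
-4529 + y(b, 6) = -4529 + 6 = -4523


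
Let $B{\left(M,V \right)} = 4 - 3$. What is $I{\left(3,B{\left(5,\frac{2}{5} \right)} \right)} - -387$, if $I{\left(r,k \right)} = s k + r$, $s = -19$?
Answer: $371$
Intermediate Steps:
$B{\left(M,V \right)} = 1$
$I{\left(r,k \right)} = r - 19 k$ ($I{\left(r,k \right)} = - 19 k + r = r - 19 k$)
$I{\left(3,B{\left(5,\frac{2}{5} \right)} \right)} - -387 = \left(3 - 19\right) - -387 = \left(3 - 19\right) + 387 = -16 + 387 = 371$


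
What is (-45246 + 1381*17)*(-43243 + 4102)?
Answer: 852060429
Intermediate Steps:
(-45246 + 1381*17)*(-43243 + 4102) = (-45246 + 23477)*(-39141) = -21769*(-39141) = 852060429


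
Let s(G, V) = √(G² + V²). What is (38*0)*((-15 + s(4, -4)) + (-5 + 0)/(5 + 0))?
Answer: 0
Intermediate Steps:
(38*0)*((-15 + s(4, -4)) + (-5 + 0)/(5 + 0)) = (38*0)*((-15 + √(4² + (-4)²)) + (-5 + 0)/(5 + 0)) = 0*((-15 + √(16 + 16)) - 5/5) = 0*((-15 + √32) - 5*⅕) = 0*((-15 + 4*√2) - 1) = 0*(-16 + 4*√2) = 0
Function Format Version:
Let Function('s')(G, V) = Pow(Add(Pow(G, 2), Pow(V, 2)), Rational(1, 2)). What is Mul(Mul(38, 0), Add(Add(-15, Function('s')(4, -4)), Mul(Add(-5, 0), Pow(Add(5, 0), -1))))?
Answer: 0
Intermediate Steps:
Mul(Mul(38, 0), Add(Add(-15, Function('s')(4, -4)), Mul(Add(-5, 0), Pow(Add(5, 0), -1)))) = Mul(Mul(38, 0), Add(Add(-15, Pow(Add(Pow(4, 2), Pow(-4, 2)), Rational(1, 2))), Mul(Add(-5, 0), Pow(Add(5, 0), -1)))) = Mul(0, Add(Add(-15, Pow(Add(16, 16), Rational(1, 2))), Mul(-5, Pow(5, -1)))) = Mul(0, Add(Add(-15, Pow(32, Rational(1, 2))), Mul(-5, Rational(1, 5)))) = Mul(0, Add(Add(-15, Mul(4, Pow(2, Rational(1, 2)))), -1)) = Mul(0, Add(-16, Mul(4, Pow(2, Rational(1, 2))))) = 0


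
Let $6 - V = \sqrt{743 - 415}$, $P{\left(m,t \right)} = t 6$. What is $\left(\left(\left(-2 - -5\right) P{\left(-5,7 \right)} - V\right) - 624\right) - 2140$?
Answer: $-2644 + 2 \sqrt{82} \approx -2625.9$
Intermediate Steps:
$P{\left(m,t \right)} = 6 t$
$V = 6 - 2 \sqrt{82}$ ($V = 6 - \sqrt{743 - 415} = 6 - \sqrt{328} = 6 - 2 \sqrt{82} \approx -12.111$)
$\left(\left(\left(-2 - -5\right) P{\left(-5,7 \right)} - V\right) - 624\right) - 2140 = \left(\left(\left(-2 - -5\right) 6 \cdot 7 - \left(6 - 2 \sqrt{82}\right)\right) - 624\right) - 2140 = \left(\left(\left(-2 + 5\right) 42 - \left(6 - 2 \sqrt{82}\right)\right) - 624\right) - 2140 = \left(\left(3 \cdot 42 - \left(6 - 2 \sqrt{82}\right)\right) - 624\right) - 2140 = \left(\left(126 - \left(6 - 2 \sqrt{82}\right)\right) - 624\right) - 2140 = \left(\left(120 + 2 \sqrt{82}\right) - 624\right) - 2140 = \left(-504 + 2 \sqrt{82}\right) - 2140 = -2644 + 2 \sqrt{82}$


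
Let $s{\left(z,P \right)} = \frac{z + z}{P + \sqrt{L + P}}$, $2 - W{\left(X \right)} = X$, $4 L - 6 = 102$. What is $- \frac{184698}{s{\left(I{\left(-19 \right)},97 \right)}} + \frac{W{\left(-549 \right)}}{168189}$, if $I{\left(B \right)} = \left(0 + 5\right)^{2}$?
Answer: $- \frac{1506612324442}{4204725} - \frac{184698 \sqrt{31}}{25} \approx -3.9945 \cdot 10^{5}$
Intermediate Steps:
$L = 27$ ($L = \frac{3}{2} + \frac{1}{4} \cdot 102 = \frac{3}{2} + \frac{51}{2} = 27$)
$W{\left(X \right)} = 2 - X$
$I{\left(B \right)} = 25$ ($I{\left(B \right)} = 5^{2} = 25$)
$s{\left(z,P \right)} = \frac{2 z}{P + \sqrt{27 + P}}$ ($s{\left(z,P \right)} = \frac{z + z}{P + \sqrt{27 + P}} = \frac{2 z}{P + \sqrt{27 + P}}$)
$- \frac{184698}{s{\left(I{\left(-19 \right)},97 \right)}} + \frac{W{\left(-549 \right)}}{168189} = - \frac{184698}{2 \cdot 25 \frac{1}{97 + \sqrt{27 + 97}}} + \frac{2 - -549}{168189} = - \frac{184698}{2 \cdot 25 \frac{1}{97 + \sqrt{124}}} + \left(2 + 549\right) \frac{1}{168189} = - \frac{184698}{2 \cdot 25 \frac{1}{97 + 2 \sqrt{31}}} + 551 \cdot \frac{1}{168189} = - \frac{184698}{50 \frac{1}{97 + 2 \sqrt{31}}} + \frac{551}{168189} = - 184698 \left(\frac{97}{50} + \frac{\sqrt{31}}{25}\right) + \frac{551}{168189} = \left(- \frac{8957853}{25} - \frac{184698 \sqrt{31}}{25}\right) + \frac{551}{168189} = - \frac{1506612324442}{4204725} - \frac{184698 \sqrt{31}}{25}$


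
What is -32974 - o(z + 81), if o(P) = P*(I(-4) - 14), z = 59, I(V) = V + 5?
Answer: -31154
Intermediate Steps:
I(V) = 5 + V
o(P) = -13*P (o(P) = P*((5 - 4) - 14) = P*(1 - 14) = P*(-13) = -13*P)
-32974 - o(z + 81) = -32974 - (-13)*(59 + 81) = -32974 - (-13)*140 = -32974 - 1*(-1820) = -32974 + 1820 = -31154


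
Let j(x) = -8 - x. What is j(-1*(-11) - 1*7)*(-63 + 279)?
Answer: -2592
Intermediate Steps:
j(-1*(-11) - 1*7)*(-63 + 279) = (-8 - (-1*(-11) - 1*7))*(-63 + 279) = (-8 - (11 - 7))*216 = (-8 - 1*4)*216 = (-8 - 4)*216 = -12*216 = -2592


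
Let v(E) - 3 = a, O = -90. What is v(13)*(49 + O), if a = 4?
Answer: -287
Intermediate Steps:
v(E) = 7 (v(E) = 3 + 4 = 7)
v(13)*(49 + O) = 7*(49 - 90) = 7*(-41) = -287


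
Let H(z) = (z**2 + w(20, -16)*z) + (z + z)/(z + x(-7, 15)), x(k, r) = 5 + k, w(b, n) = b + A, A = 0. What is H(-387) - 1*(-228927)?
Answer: 144302658/389 ≈ 3.7096e+5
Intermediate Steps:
w(b, n) = b (w(b, n) = b + 0 = b)
H(z) = z**2 + 20*z + 2*z/(-2 + z) (H(z) = (z**2 + 20*z) + (z + z)/(z + (5 - 7)) = (z**2 + 20*z) + (2*z)/(z - 2) = (z**2 + 20*z) + (2*z)/(-2 + z) = (z**2 + 20*z) + 2*z/(-2 + z) = z**2 + 20*z + 2*z/(-2 + z))
H(-387) - 1*(-228927) = -387*(-38 + (-387)**2 + 18*(-387))/(-2 - 387) - 1*(-228927) = -387*(-38 + 149769 - 6966)/(-389) + 228927 = -387*(-1/389)*142765 + 228927 = 55250055/389 + 228927 = 144302658/389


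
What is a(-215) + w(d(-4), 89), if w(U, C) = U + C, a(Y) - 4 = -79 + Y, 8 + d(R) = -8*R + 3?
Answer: -174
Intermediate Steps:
d(R) = -5 - 8*R (d(R) = -8 + (-8*R + 3) = -8 + (3 - 8*R) = -5 - 8*R)
a(Y) = -75 + Y (a(Y) = 4 + (-79 + Y) = -75 + Y)
w(U, C) = C + U
a(-215) + w(d(-4), 89) = (-75 - 215) + (89 + (-5 - 8*(-4))) = -290 + (89 + (-5 + 32)) = -290 + (89 + 27) = -290 + 116 = -174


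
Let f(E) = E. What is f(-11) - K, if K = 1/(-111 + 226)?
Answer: -1266/115 ≈ -11.009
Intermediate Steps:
K = 1/115 ≈ 0.0086956
f(-11) - K = -11 - 1*1/115 = -11 - 1/115 = -1266/115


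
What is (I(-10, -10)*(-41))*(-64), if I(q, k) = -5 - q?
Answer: 13120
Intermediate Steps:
(I(-10, -10)*(-41))*(-64) = ((-5 - 1*(-10))*(-41))*(-64) = ((-5 + 10)*(-41))*(-64) = (5*(-41))*(-64) = -205*(-64) = 13120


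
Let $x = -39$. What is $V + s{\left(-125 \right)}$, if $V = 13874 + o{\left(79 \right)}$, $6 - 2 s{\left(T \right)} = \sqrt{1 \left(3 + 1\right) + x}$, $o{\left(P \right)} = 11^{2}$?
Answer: $13998 - \frac{i \sqrt{35}}{2} \approx 13998.0 - 2.958 i$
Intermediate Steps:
$o{\left(P \right)} = 121$
$s{\left(T \right)} = 3 - \frac{i \sqrt{35}}{2}$ ($s{\left(T \right)} = 3 - \frac{\sqrt{1 \left(3 + 1\right) - 39}}{2} = 3 - \frac{\sqrt{1 \cdot 4 - 39}}{2} = 3 - \frac{\sqrt{4 - 39}}{2} = 3 - \frac{\sqrt{-35}}{2} = 3 - \frac{i \sqrt{35}}{2}$)
$V = 13995$ ($V = 13874 + 121 = 13995$)
$V + s{\left(-125 \right)} = 13995 + \left(3 - \frac{i \sqrt{35}}{2}\right) = 13998 - \frac{i \sqrt{35}}{2}$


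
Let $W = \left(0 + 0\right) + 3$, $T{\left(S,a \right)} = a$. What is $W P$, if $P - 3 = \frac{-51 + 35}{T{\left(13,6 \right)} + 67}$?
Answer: $\frac{609}{73} \approx 8.3425$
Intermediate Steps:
$W = 3$ ($W = 0 + 3 = 3$)
$P = \frac{203}{73}$ ($P = 3 + \frac{-51 + 35}{6 + 67} = 3 - \frac{16}{73} = \frac{203}{73} \approx 2.7808$)
$W P = 3 \cdot \frac{203}{73} = \frac{609}{73}$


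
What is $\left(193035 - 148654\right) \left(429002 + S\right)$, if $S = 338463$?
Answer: $34060864165$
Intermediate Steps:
$\left(193035 - 148654\right) \left(429002 + S\right) = \left(193035 - 148654\right) \left(429002 + 338463\right) = 44381 \cdot 767465 = 34060864165$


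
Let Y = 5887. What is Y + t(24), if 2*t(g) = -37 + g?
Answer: 11761/2 ≈ 5880.5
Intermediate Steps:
t(g) = -37/2 + g/2 (t(g) = (-37 + g)/2 = -37/2 + g/2)
Y + t(24) = 5887 + (-37/2 + (½)*24) = 5887 + (-37/2 + 12) = 5887 - 13/2 = 11761/2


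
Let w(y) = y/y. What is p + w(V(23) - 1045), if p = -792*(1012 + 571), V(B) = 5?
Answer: -1253735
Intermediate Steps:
p = -1253736 (p = -792*1583 = -1253736)
w(y) = 1
p + w(V(23) - 1045) = -1253736 + 1 = -1253735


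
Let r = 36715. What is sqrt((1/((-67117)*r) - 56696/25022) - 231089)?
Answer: 2*I*sqrt(54911047146104019591687460745545)/30829614394705 ≈ 480.72*I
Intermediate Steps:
sqrt((1/((-67117)*r) - 56696/25022) - 231089) = sqrt((1/(-67117*36715) - 56696/25022) - 231089) = sqrt((-1/67117*1/36715 - 56696*1/25022) - 231089) = sqrt((-1/2464200655 - 28348/12511) - 231089) = sqrt(-69855160180451/30829614394705 - 231089) = sqrt(-7124454616018164196/30829614394705) = 2*I*sqrt(54911047146104019591687460745545)/30829614394705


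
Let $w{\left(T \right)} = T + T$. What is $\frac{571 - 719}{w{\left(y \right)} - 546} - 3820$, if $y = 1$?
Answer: $- \frac{519483}{136} \approx -3819.7$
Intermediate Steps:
$w{\left(T \right)} = 2 T$
$\frac{571 - 719}{w{\left(y \right)} - 546} - 3820 = \frac{571 - 719}{2 \cdot 1 - 546} - 3820 = - \frac{148}{2 - 546} - 3820 = - \frac{148}{-544} - 3820 = \left(-148\right) \left(- \frac{1}{544}\right) - 3820 = \frac{37}{136} - 3820 = - \frac{519483}{136}$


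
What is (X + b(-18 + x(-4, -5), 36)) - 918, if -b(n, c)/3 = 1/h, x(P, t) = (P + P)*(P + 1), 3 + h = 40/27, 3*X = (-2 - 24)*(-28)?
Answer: -82823/123 ≈ -673.36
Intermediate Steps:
X = 728/3 (X = ((-2 - 24)*(-28))/3 = (-26*(-28))/3 = (⅓)*728 = 728/3 ≈ 242.67)
h = -41/27 (h = -3 + 40/27 = -41/27 ≈ -1.5185)
x(P, t) = 2*P*(1 + P) (x(P, t) = (2*P)*(1 + P) = 2*P*(1 + P))
b(n, c) = 81/41 (b(n, c) = -3/(-41/27) = -3*(-27/41) = 81/41)
(X + b(-18 + x(-4, -5), 36)) - 918 = (728/3 + 81/41) - 918 = 30091/123 - 918 = -82823/123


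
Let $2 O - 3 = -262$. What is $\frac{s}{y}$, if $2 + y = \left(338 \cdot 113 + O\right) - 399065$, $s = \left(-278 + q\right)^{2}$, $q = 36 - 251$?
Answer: $- \frac{486098}{722005} \approx -0.67326$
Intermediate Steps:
$O = - \frac{259}{2}$ ($O = \frac{3}{2} + \frac{1}{2} \left(-262\right) = \frac{3}{2} - 131 = - \frac{259}{2} \approx -129.5$)
$q = -215$ ($q = 36 - 251 = -215$)
$s = 243049$ ($s = \left(-278 - 215\right)^{2} = \left(-493\right)^{2} = 243049$)
$y = - \frac{722005}{2}$ ($y = -2 + \left(\left(338 \cdot 113 - \frac{259}{2}\right) - 399065\right) = -2 + \left(\left(38194 - \frac{259}{2}\right) - 399065\right) = -2 + \left(\frac{76129}{2} - 399065\right) = -2 - \frac{722001}{2} = - \frac{722005}{2} \approx -3.61 \cdot 10^{5}$)
$\frac{s}{y} = \frac{243049}{- \frac{722005}{2}} = 243049 \left(- \frac{2}{722005}\right) = - \frac{486098}{722005}$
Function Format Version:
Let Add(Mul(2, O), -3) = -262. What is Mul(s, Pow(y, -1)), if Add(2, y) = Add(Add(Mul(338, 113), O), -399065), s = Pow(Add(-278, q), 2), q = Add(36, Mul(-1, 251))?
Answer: Rational(-486098, 722005) ≈ -0.67326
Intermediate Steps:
O = Rational(-259, 2) (O = Add(Rational(3, 2), Mul(Rational(1, 2), -262)) = Add(Rational(3, 2), -131) = Rational(-259, 2) ≈ -129.50)
q = -215 (q = Add(36, -251) = -215)
s = 243049 (s = Pow(Add(-278, -215), 2) = Pow(-493, 2) = 243049)
y = Rational(-722005, 2) (y = Add(-2, Add(Add(Mul(338, 113), Rational(-259, 2)), -399065)) = Add(-2, Add(Add(38194, Rational(-259, 2)), -399065)) = Add(-2, Add(Rational(76129, 2), -399065)) = Add(-2, Rational(-722001, 2)) = Rational(-722005, 2) ≈ -3.6100e+5)
Mul(s, Pow(y, -1)) = Mul(243049, Pow(Rational(-722005, 2), -1)) = Mul(243049, Rational(-2, 722005)) = Rational(-486098, 722005)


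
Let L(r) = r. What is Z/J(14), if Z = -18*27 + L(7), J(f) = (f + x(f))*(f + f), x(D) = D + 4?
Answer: -479/896 ≈ -0.53460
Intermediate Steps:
x(D) = 4 + D
J(f) = 2*f*(4 + 2*f) (J(f) = (f + (4 + f))*(f + f) = (4 + 2*f)*(2*f) = 2*f*(4 + 2*f))
Z = -479 (Z = -18*27 + 7 = -486 + 7 = -479)
Z/J(14) = -479*1/(56*(2 + 14)) = -479/(4*14*16) = -479/896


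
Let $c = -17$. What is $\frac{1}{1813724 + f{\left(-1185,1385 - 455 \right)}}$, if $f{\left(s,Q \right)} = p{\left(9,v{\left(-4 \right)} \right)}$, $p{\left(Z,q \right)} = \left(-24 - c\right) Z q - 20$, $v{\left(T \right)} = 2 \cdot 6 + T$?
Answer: $\frac{1}{1813200} \approx 5.5151 \cdot 10^{-7}$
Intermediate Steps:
$v{\left(T \right)} = 12 + T$
$p{\left(Z,q \right)} = -20 - 7 Z q$ ($p{\left(Z,q \right)} = \left(-24 - -17\right) Z q - 20 = \left(-24 + 17\right) Z q - 20 = - 7 Z q - 20 = -20 - 7 Z q$)
$f{\left(s,Q \right)} = -524$ ($f{\left(s,Q \right)} = -20 - 63 \left(12 - 4\right) = -20 - 63 \cdot 8 = -20 - 504 = -524$)
$\frac{1}{1813724 + f{\left(-1185,1385 - 455 \right)}} = \frac{1}{1813724 - 524} = \frac{1}{1813200}$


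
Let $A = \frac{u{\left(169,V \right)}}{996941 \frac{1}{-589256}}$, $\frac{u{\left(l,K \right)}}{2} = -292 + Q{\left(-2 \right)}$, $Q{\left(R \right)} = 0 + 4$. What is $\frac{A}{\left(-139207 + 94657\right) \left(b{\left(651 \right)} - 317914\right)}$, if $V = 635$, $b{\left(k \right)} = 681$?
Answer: $\frac{18856192}{782749896026175} \approx 2.409 \cdot 10^{-8}$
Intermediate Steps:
$Q{\left(R \right)} = 4$
$u{\left(l,K \right)} = -576$ ($u{\left(l,K \right)} = 2 \left(-292 + 4\right) = 2 \left(-288\right) = -576$)
$A = \frac{339411456}{996941}$ ($A = - \frac{576}{996941 \frac{1}{-589256}} = - \frac{576}{996941 \left(- \frac{1}{589256}\right)} = - \frac{576}{- \frac{996941}{589256}} = \left(-576\right) \left(- \frac{589256}{996941}\right) = \frac{339411456}{996941} \approx 340.45$)
$\frac{A}{\left(-139207 + 94657\right) \left(b{\left(651 \right)} - 317914\right)} = \frac{339411456}{996941 \left(-139207 + 94657\right) \left(681 - 317914\right)} = \frac{339411456}{996941 \left(\left(-44550\right) \left(-317233\right)\right)} = \frac{339411456}{996941 \cdot 14132730150} = \frac{339411456}{996941} \cdot \frac{1}{14132730150} = \frac{18856192}{782749896026175}$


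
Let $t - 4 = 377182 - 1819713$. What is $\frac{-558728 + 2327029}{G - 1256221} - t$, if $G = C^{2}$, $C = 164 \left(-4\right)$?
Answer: $\frac{1191359643094}{825885} \approx 1.4425 \cdot 10^{6}$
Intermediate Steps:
$t = -1442527$ ($t = 4 + \left(377182 - 1819713\right) = 4 - 1442531 = -1442527$)
$C = -656$
$G = 430336$ ($G = \left(-656\right)^{2} = 430336$)
$\frac{-558728 + 2327029}{G - 1256221} - t = \frac{-558728 + 2327029}{430336 - 1256221} - -1442527 = \frac{1768301}{-825885} + 1442527 = 1768301 \left(- \frac{1}{825885}\right) + 1442527 = - \frac{1768301}{825885} + 1442527 = \frac{1191359643094}{825885}$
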